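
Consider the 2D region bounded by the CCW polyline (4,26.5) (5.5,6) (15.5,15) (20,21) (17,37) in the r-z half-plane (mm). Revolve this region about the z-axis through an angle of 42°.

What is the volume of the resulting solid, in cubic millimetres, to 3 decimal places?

Profile (r,z), 5 vertices: (4,26.5) (5.5,6) (15.5,15) (20,21) (17,37)
edge 0: (4,26.5)→(5.5,6)  cross = 4·6 − 5.5·26.5 = -121.7500; (r_i+r_j)·cross = 9.5·-121.7500 = -1156.6250
edge 1: (5.5,6)→(15.5,15)  cross = 5.5·15 − 15.5·6 = -10.5000; (r_i+r_j)·cross = 21·-10.5000 = -220.5000
edge 2: (15.5,15)→(20,21)  cross = 15.5·21 − 20·15 = 25.5000; (r_i+r_j)·cross = 35.5·25.5000 = 905.2500
edge 3: (20,21)→(17,37)  cross = 20·37 − 17·21 = 383.0000; (r_i+r_j)·cross = 37·383.0000 = 14171.0000
edge 4: (17,37)→(4,26.5)  cross = 17·26.5 − 4·37 = 302.5000; (r_i+r_j)·cross = 21·302.5000 = 6352.5000
Σcross = 578.7500 → A = |Σcross|/2 = 289.3750 mm²
Σ(r_i+r_j)·cross = 20051.6250 → first moment M = |Σ|/6 = 3341.9375
R_c = M/A = 3341.9375/289.3750 = 11.5488 mm
θ = 42° = 0.733038 rad
V = θ·R_c·A = 0.733038·11.5488·289.3750 = 2449.768 mm³

Volume = 2449.768 mm³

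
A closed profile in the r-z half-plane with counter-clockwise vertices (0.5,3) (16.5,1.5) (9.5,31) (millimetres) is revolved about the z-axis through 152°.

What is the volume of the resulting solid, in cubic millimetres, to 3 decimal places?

Profile (r,z), 3 vertices: (0.5,3) (16.5,1.5) (9.5,31)
edge 0: (0.5,3)→(16.5,1.5)  cross = 0.5·1.5 − 16.5·3 = -48.7500; (r_i+r_j)·cross = 17·-48.7500 = -828.7500
edge 1: (16.5,1.5)→(9.5,31)  cross = 16.5·31 − 9.5·1.5 = 497.2500; (r_i+r_j)·cross = 26·497.2500 = 12928.5000
edge 2: (9.5,31)→(0.5,3)  cross = 9.5·3 − 0.5·31 = 13.0000; (r_i+r_j)·cross = 10·13.0000 = 130.0000
Σcross = 461.5000 → A = |Σcross|/2 = 230.7500 mm²
Σ(r_i+r_j)·cross = 12229.7500 → first moment M = |Σ|/6 = 2038.2917
R_c = M/A = 2038.2917/230.7500 = 8.8333 mm
θ = 152° = 2.652900 rad
V = θ·R_c·A = 2.652900·8.8333·230.7500 = 5407.385 mm³

Volume = 5407.385 mm³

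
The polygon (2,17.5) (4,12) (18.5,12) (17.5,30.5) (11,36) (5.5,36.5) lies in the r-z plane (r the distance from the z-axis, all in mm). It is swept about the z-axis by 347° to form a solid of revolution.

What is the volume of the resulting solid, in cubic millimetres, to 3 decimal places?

Profile (r,z), 6 vertices: (2,17.5) (4,12) (18.5,12) (17.5,30.5) (11,36) (5.5,36.5)
edge 0: (2,17.5)→(4,12)  cross = 2·12 − 4·17.5 = -46.0000; (r_i+r_j)·cross = 6·-46.0000 = -276.0000
edge 1: (4,12)→(18.5,12)  cross = 4·12 − 18.5·12 = -174.0000; (r_i+r_j)·cross = 22.5·-174.0000 = -3915.0000
edge 2: (18.5,12)→(17.5,30.5)  cross = 18.5·30.5 − 17.5·12 = 354.2500; (r_i+r_j)·cross = 36·354.2500 = 12753.0000
edge 3: (17.5,30.5)→(11,36)  cross = 17.5·36 − 11·30.5 = 294.5000; (r_i+r_j)·cross = 28.5·294.5000 = 8393.2500
edge 4: (11,36)→(5.5,36.5)  cross = 11·36.5 − 5.5·36 = 203.5000; (r_i+r_j)·cross = 16.5·203.5000 = 3357.7500
edge 5: (5.5,36.5)→(2,17.5)  cross = 5.5·17.5 − 2·36.5 = 23.2500; (r_i+r_j)·cross = 7.5·23.2500 = 174.3750
Σcross = 655.5000 → A = |Σcross|/2 = 327.7500 mm²
Σ(r_i+r_j)·cross = 20487.3750 → first moment M = |Σ|/6 = 3414.5625
R_c = M/A = 3414.5625/327.7500 = 10.4182 mm
θ = 347° = 6.056293 rad
V = θ·R_c·A = 6.056293·10.4182·327.7500 = 20679.589 mm³

Volume = 20679.589 mm³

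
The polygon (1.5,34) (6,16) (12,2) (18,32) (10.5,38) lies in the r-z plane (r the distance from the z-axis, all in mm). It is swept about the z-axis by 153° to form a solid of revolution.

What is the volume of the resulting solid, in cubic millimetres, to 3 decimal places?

Profile (r,z), 5 vertices: (1.5,34) (6,16) (12,2) (18,32) (10.5,38)
edge 0: (1.5,34)→(6,16)  cross = 1.5·16 − 6·34 = -180.0000; (r_i+r_j)·cross = 7.5·-180.0000 = -1350.0000
edge 1: (6,16)→(12,2)  cross = 6·2 − 12·16 = -180.0000; (r_i+r_j)·cross = 18·-180.0000 = -3240.0000
edge 2: (12,2)→(18,32)  cross = 12·32 − 18·2 = 348.0000; (r_i+r_j)·cross = 30·348.0000 = 10440.0000
edge 3: (18,32)→(10.5,38)  cross = 18·38 − 10.5·32 = 348.0000; (r_i+r_j)·cross = 28.5·348.0000 = 9918.0000
edge 4: (10.5,38)→(1.5,34)  cross = 10.5·34 − 1.5·38 = 300.0000; (r_i+r_j)·cross = 12·300.0000 = 3600.0000
Σcross = 636.0000 → A = |Σcross|/2 = 318.0000 mm²
Σ(r_i+r_j)·cross = 19368.0000 → first moment M = |Σ|/6 = 3228.0000
R_c = M/A = 3228.0000/318.0000 = 10.1509 mm
θ = 153° = 2.670354 rad
V = θ·R_c·A = 2.670354·10.1509·318.0000 = 8619.902 mm³

Volume = 8619.902 mm³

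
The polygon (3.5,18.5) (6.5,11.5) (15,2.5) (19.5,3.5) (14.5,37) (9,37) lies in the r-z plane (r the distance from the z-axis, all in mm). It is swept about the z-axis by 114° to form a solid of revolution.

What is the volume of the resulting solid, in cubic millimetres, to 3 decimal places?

Volume = 7965.417 mm³

Profile (r,z), 6 vertices: (3.5,18.5) (6.5,11.5) (15,2.5) (19.5,3.5) (14.5,37) (9,37)
edge 0: (3.5,18.5)→(6.5,11.5)  cross = 3.5·11.5 − 6.5·18.5 = -80.0000; (r_i+r_j)·cross = 10·-80.0000 = -800.0000
edge 1: (6.5,11.5)→(15,2.5)  cross = 6.5·2.5 − 15·11.5 = -156.2500; (r_i+r_j)·cross = 21.5·-156.2500 = -3359.3750
edge 2: (15,2.5)→(19.5,3.5)  cross = 15·3.5 − 19.5·2.5 = 3.7500; (r_i+r_j)·cross = 34.5·3.7500 = 129.3750
edge 3: (19.5,3.5)→(14.5,37)  cross = 19.5·37 − 14.5·3.5 = 670.7500; (r_i+r_j)·cross = 34·670.7500 = 22805.5000
edge 4: (14.5,37)→(9,37)  cross = 14.5·37 − 9·37 = 203.5000; (r_i+r_j)·cross = 23.5·203.5000 = 4782.2500
edge 5: (9,37)→(3.5,18.5)  cross = 9·18.5 − 3.5·37 = 37.0000; (r_i+r_j)·cross = 12.5·37.0000 = 462.5000
Σcross = 678.7500 → A = |Σcross|/2 = 339.3750 mm²
Σ(r_i+r_j)·cross = 24020.2500 → first moment M = |Σ|/6 = 4003.3750
R_c = M/A = 4003.3750/339.3750 = 11.7963 mm
θ = 114° = 1.989675 rad
V = θ·R_c·A = 1.989675·11.7963·339.3750 = 7965.417 mm³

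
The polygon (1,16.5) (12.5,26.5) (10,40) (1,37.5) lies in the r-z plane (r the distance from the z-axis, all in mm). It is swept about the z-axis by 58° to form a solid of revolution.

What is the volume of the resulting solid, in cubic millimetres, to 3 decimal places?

Volume = 1097.302 mm³

Profile (r,z), 4 vertices: (1,16.5) (12.5,26.5) (10,40) (1,37.5)
edge 0: (1,16.5)→(12.5,26.5)  cross = 1·26.5 − 12.5·16.5 = -179.7500; (r_i+r_j)·cross = 13.5·-179.7500 = -2426.6250
edge 1: (12.5,26.5)→(10,40)  cross = 12.5·40 − 10·26.5 = 235.0000; (r_i+r_j)·cross = 22.5·235.0000 = 5287.5000
edge 2: (10,40)→(1,37.5)  cross = 10·37.5 − 1·40 = 335.0000; (r_i+r_j)·cross = 11·335.0000 = 3685.0000
edge 3: (1,37.5)→(1,16.5)  cross = 1·16.5 − 1·37.5 = -21.0000; (r_i+r_j)·cross = 2·-21.0000 = -42.0000
Σcross = 369.2500 → A = |Σcross|/2 = 184.6250 mm²
Σ(r_i+r_j)·cross = 6503.8750 → first moment M = |Σ|/6 = 1083.9792
R_c = M/A = 1083.9792/184.6250 = 5.8712 mm
θ = 58° = 1.012291 rad
V = θ·R_c·A = 1.012291·5.8712·184.6250 = 1097.302 mm³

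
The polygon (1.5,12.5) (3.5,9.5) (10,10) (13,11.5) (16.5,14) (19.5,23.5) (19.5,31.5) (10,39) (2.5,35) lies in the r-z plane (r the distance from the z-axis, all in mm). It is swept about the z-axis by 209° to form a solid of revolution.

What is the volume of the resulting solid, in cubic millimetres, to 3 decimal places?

Volume = 15136.517 mm³

Profile (r,z), 9 vertices: (1.5,12.5) (3.5,9.5) (10,10) (13,11.5) (16.5,14) (19.5,23.5) (19.5,31.5) (10,39) (2.5,35)
edge 0: (1.5,12.5)→(3.5,9.5)  cross = 1.5·9.5 − 3.5·12.5 = -29.5000; (r_i+r_j)·cross = 5·-29.5000 = -147.5000
edge 1: (3.5,9.5)→(10,10)  cross = 3.5·10 − 10·9.5 = -60.0000; (r_i+r_j)·cross = 13.5·-60.0000 = -810.0000
edge 2: (10,10)→(13,11.5)  cross = 10·11.5 − 13·10 = -15.0000; (r_i+r_j)·cross = 23·-15.0000 = -345.0000
edge 3: (13,11.5)→(16.5,14)  cross = 13·14 − 16.5·11.5 = -7.7500; (r_i+r_j)·cross = 29.5·-7.7500 = -228.6250
edge 4: (16.5,14)→(19.5,23.5)  cross = 16.5·23.5 − 19.5·14 = 114.7500; (r_i+r_j)·cross = 36·114.7500 = 4131.0000
edge 5: (19.5,23.5)→(19.5,31.5)  cross = 19.5·31.5 − 19.5·23.5 = 156.0000; (r_i+r_j)·cross = 39·156.0000 = 6084.0000
edge 6: (19.5,31.5)→(10,39)  cross = 19.5·39 − 10·31.5 = 445.5000; (r_i+r_j)·cross = 29.5·445.5000 = 13142.2500
edge 7: (10,39)→(2.5,35)  cross = 10·35 − 2.5·39 = 252.5000; (r_i+r_j)·cross = 12.5·252.5000 = 3156.2500
edge 8: (2.5,35)→(1.5,12.5)  cross = 2.5·12.5 − 1.5·35 = -21.2500; (r_i+r_j)·cross = 4·-21.2500 = -85.0000
Σcross = 835.2500 → A = |Σcross|/2 = 417.6250 mm²
Σ(r_i+r_j)·cross = 24897.3750 → first moment M = |Σ|/6 = 4149.5625
R_c = M/A = 4149.5625/417.6250 = 9.9361 mm
θ = 209° = 3.647738 rad
V = θ·R_c·A = 3.647738·9.9361·417.6250 = 15136.517 mm³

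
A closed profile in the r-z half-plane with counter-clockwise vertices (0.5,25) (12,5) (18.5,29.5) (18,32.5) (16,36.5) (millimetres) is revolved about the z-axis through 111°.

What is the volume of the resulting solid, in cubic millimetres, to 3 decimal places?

Profile (r,z), 5 vertices: (0.5,25) (12,5) (18.5,29.5) (18,32.5) (16,36.5)
edge 0: (0.5,25)→(12,5)  cross = 0.5·5 − 12·25 = -297.5000; (r_i+r_j)·cross = 12.5·-297.5000 = -3718.7500
edge 1: (12,5)→(18.5,29.5)  cross = 12·29.5 − 18.5·5 = 261.5000; (r_i+r_j)·cross = 30.5·261.5000 = 7975.7500
edge 2: (18.5,29.5)→(18,32.5)  cross = 18.5·32.5 − 18·29.5 = 70.2500; (r_i+r_j)·cross = 36.5·70.2500 = 2564.1250
edge 3: (18,32.5)→(16,36.5)  cross = 18·36.5 − 16·32.5 = 137.0000; (r_i+r_j)·cross = 34·137.0000 = 4658.0000
edge 4: (16,36.5)→(0.5,25)  cross = 16·25 − 0.5·36.5 = 381.7500; (r_i+r_j)·cross = 16.5·381.7500 = 6298.8750
Σcross = 553.0000 → A = |Σcross|/2 = 276.5000 mm²
Σ(r_i+r_j)·cross = 17778.0000 → first moment M = |Σ|/6 = 2963.0000
R_c = M/A = 2963.0000/276.5000 = 10.7161 mm
θ = 111° = 1.937315 rad
V = θ·R_c·A = 1.937315·10.7161·276.5000 = 5740.266 mm³

Volume = 5740.266 mm³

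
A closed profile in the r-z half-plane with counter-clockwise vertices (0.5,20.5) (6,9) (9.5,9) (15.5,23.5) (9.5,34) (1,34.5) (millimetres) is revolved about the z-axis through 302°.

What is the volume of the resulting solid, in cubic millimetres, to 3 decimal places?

Volume = 10118.580 mm³

Profile (r,z), 6 vertices: (0.5,20.5) (6,9) (9.5,9) (15.5,23.5) (9.5,34) (1,34.5)
edge 0: (0.5,20.5)→(6,9)  cross = 0.5·9 − 6·20.5 = -118.5000; (r_i+r_j)·cross = 6.5·-118.5000 = -770.2500
edge 1: (6,9)→(9.5,9)  cross = 6·9 − 9.5·9 = -31.5000; (r_i+r_j)·cross = 15.5·-31.5000 = -488.2500
edge 2: (9.5,9)→(15.5,23.5)  cross = 9.5·23.5 − 15.5·9 = 83.7500; (r_i+r_j)·cross = 25·83.7500 = 2093.7500
edge 3: (15.5,23.5)→(9.5,34)  cross = 15.5·34 − 9.5·23.5 = 303.7500; (r_i+r_j)·cross = 25·303.7500 = 7593.7500
edge 4: (9.5,34)→(1,34.5)  cross = 9.5·34.5 − 1·34 = 293.7500; (r_i+r_j)·cross = 10.5·293.7500 = 3084.3750
edge 5: (1,34.5)→(0.5,20.5)  cross = 1·20.5 − 0.5·34.5 = 3.2500; (r_i+r_j)·cross = 1.5·3.2500 = 4.8750
Σcross = 534.5000 → A = |Σcross|/2 = 267.2500 mm²
Σ(r_i+r_j)·cross = 11518.2500 → first moment M = |Σ|/6 = 1919.7083
R_c = M/A = 1919.7083/267.2500 = 7.1832 mm
θ = 302° = 5.270894 rad
V = θ·R_c·A = 5.270894·7.1832·267.2500 = 10118.580 mm³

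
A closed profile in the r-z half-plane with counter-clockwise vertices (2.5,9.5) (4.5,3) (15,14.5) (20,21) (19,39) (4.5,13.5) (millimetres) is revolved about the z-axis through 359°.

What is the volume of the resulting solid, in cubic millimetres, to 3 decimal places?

Volume = 18639.117 mm³

Profile (r,z), 6 vertices: (2.5,9.5) (4.5,3) (15,14.5) (20,21) (19,39) (4.5,13.5)
edge 0: (2.5,9.5)→(4.5,3)  cross = 2.5·3 − 4.5·9.5 = -35.2500; (r_i+r_j)·cross = 7·-35.2500 = -246.7500
edge 1: (4.5,3)→(15,14.5)  cross = 4.5·14.5 − 15·3 = 20.2500; (r_i+r_j)·cross = 19.5·20.2500 = 394.8750
edge 2: (15,14.5)→(20,21)  cross = 15·21 − 20·14.5 = 25.0000; (r_i+r_j)·cross = 35·25.0000 = 875.0000
edge 3: (20,21)→(19,39)  cross = 20·39 − 19·21 = 381.0000; (r_i+r_j)·cross = 39·381.0000 = 14859.0000
edge 4: (19,39)→(4.5,13.5)  cross = 19·13.5 − 4.5·39 = 81.0000; (r_i+r_j)·cross = 23.5·81.0000 = 1903.5000
edge 5: (4.5,13.5)→(2.5,9.5)  cross = 4.5·9.5 − 2.5·13.5 = 9.0000; (r_i+r_j)·cross = 7·9.0000 = 63.0000
Σcross = 481.0000 → A = |Σcross|/2 = 240.5000 mm²
Σ(r_i+r_j)·cross = 17848.6250 → first moment M = |Σ|/6 = 2974.7708
R_c = M/A = 2974.7708/240.5000 = 12.3691 mm
θ = 359° = 6.265732 rad
V = θ·R_c·A = 6.265732·12.3691·240.5000 = 18639.117 mm³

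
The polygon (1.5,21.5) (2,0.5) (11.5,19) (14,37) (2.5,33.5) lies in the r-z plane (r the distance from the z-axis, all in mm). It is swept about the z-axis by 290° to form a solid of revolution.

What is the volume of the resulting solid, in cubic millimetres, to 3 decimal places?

Profile (r,z), 5 vertices: (1.5,21.5) (2,0.5) (11.5,19) (14,37) (2.5,33.5)
edge 0: (1.5,21.5)→(2,0.5)  cross = 1.5·0.5 − 2·21.5 = -42.2500; (r_i+r_j)·cross = 3.5·-42.2500 = -147.8750
edge 1: (2,0.5)→(11.5,19)  cross = 2·19 − 11.5·0.5 = 32.2500; (r_i+r_j)·cross = 13.5·32.2500 = 435.3750
edge 2: (11.5,19)→(14,37)  cross = 11.5·37 − 14·19 = 159.5000; (r_i+r_j)·cross = 25.5·159.5000 = 4067.2500
edge 3: (14,37)→(2.5,33.5)  cross = 14·33.5 − 2.5·37 = 376.5000; (r_i+r_j)·cross = 16.5·376.5000 = 6212.2500
edge 4: (2.5,33.5)→(1.5,21.5)  cross = 2.5·21.5 − 1.5·33.5 = 3.5000; (r_i+r_j)·cross = 4·3.5000 = 14.0000
Σcross = 529.5000 → A = |Σcross|/2 = 264.7500 mm²
Σ(r_i+r_j)·cross = 10581.0000 → first moment M = |Σ|/6 = 1763.5000
R_c = M/A = 1763.5000/264.7500 = 6.6610 mm
θ = 290° = 5.061455 rad
V = θ·R_c·A = 5.061455·6.6610·264.7500 = 8925.876 mm³

Volume = 8925.876 mm³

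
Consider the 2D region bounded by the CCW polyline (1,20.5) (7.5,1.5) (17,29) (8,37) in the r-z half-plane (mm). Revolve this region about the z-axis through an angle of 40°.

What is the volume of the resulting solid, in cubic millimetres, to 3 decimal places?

Profile (r,z), 4 vertices: (1,20.5) (7.5,1.5) (17,29) (8,37)
edge 0: (1,20.5)→(7.5,1.5)  cross = 1·1.5 − 7.5·20.5 = -152.2500; (r_i+r_j)·cross = 8.5·-152.2500 = -1294.1250
edge 1: (7.5,1.5)→(17,29)  cross = 7.5·29 − 17·1.5 = 192.0000; (r_i+r_j)·cross = 24.5·192.0000 = 4704.0000
edge 2: (17,29)→(8,37)  cross = 17·37 − 8·29 = 397.0000; (r_i+r_j)·cross = 25·397.0000 = 9925.0000
edge 3: (8,37)→(1,20.5)  cross = 8·20.5 − 1·37 = 127.0000; (r_i+r_j)·cross = 9·127.0000 = 1143.0000
Σcross = 563.7500 → A = |Σcross|/2 = 281.8750 mm²
Σ(r_i+r_j)·cross = 14477.8750 → first moment M = |Σ|/6 = 2412.9792
R_c = M/A = 2412.9792/281.8750 = 8.5605 mm
θ = 40° = 0.698132 rad
V = θ·R_c·A = 0.698132·8.5605·281.8750 = 1684.577 mm³

Volume = 1684.577 mm³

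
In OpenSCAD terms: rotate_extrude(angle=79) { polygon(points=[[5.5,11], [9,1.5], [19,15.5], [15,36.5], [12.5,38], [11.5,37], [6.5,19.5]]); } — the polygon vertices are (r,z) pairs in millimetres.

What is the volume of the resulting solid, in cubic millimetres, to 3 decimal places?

Volume = 4707.430 mm³

Profile (r,z), 7 vertices: (5.5,11) (9,1.5) (19,15.5) (15,36.5) (12.5,38) (11.5,37) (6.5,19.5)
edge 0: (5.5,11)→(9,1.5)  cross = 5.5·1.5 − 9·11 = -90.7500; (r_i+r_j)·cross = 14.5·-90.7500 = -1315.8750
edge 1: (9,1.5)→(19,15.5)  cross = 9·15.5 − 19·1.5 = 111.0000; (r_i+r_j)·cross = 28·111.0000 = 3108.0000
edge 2: (19,15.5)→(15,36.5)  cross = 19·36.5 − 15·15.5 = 461.0000; (r_i+r_j)·cross = 34·461.0000 = 15674.0000
edge 3: (15,36.5)→(12.5,38)  cross = 15·38 − 12.5·36.5 = 113.7500; (r_i+r_j)·cross = 27.5·113.7500 = 3128.1250
edge 4: (12.5,38)→(11.5,37)  cross = 12.5·37 − 11.5·38 = 25.5000; (r_i+r_j)·cross = 24·25.5000 = 612.0000
edge 5: (11.5,37)→(6.5,19.5)  cross = 11.5·19.5 − 6.5·37 = -16.2500; (r_i+r_j)·cross = 18·-16.2500 = -292.5000
edge 6: (6.5,19.5)→(5.5,11)  cross = 6.5·11 − 5.5·19.5 = -35.7500; (r_i+r_j)·cross = 12·-35.7500 = -429.0000
Σcross = 568.5000 → A = |Σcross|/2 = 284.2500 mm²
Σ(r_i+r_j)·cross = 20484.7500 → first moment M = |Σ|/6 = 3414.1250
R_c = M/A = 3414.1250/284.2500 = 12.0110 mm
θ = 79° = 1.378810 rad
V = θ·R_c·A = 1.378810·12.0110·284.2500 = 4707.430 mm³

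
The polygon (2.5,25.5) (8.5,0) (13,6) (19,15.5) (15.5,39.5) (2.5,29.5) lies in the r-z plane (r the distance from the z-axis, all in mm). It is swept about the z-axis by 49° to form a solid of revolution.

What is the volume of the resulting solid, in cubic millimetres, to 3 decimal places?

Profile (r,z), 6 vertices: (2.5,25.5) (8.5,0) (13,6) (19,15.5) (15.5,39.5) (2.5,29.5)
edge 0: (2.5,25.5)→(8.5,0)  cross = 2.5·0 − 8.5·25.5 = -216.7500; (r_i+r_j)·cross = 11·-216.7500 = -2384.2500
edge 1: (8.5,0)→(13,6)  cross = 8.5·6 − 13·0 = 51.0000; (r_i+r_j)·cross = 21.5·51.0000 = 1096.5000
edge 2: (13,6)→(19,15.5)  cross = 13·15.5 − 19·6 = 87.5000; (r_i+r_j)·cross = 32·87.5000 = 2800.0000
edge 3: (19,15.5)→(15.5,39.5)  cross = 19·39.5 − 15.5·15.5 = 510.2500; (r_i+r_j)·cross = 34.5·510.2500 = 17603.6250
edge 4: (15.5,39.5)→(2.5,29.5)  cross = 15.5·29.5 − 2.5·39.5 = 358.5000; (r_i+r_j)·cross = 18·358.5000 = 6453.0000
edge 5: (2.5,29.5)→(2.5,25.5)  cross = 2.5·25.5 − 2.5·29.5 = -10.0000; (r_i+r_j)·cross = 5·-10.0000 = -50.0000
Σcross = 780.5000 → A = |Σcross|/2 = 390.2500 mm²
Σ(r_i+r_j)·cross = 25518.8750 → first moment M = |Σ|/6 = 4253.1458
R_c = M/A = 4253.1458/390.2500 = 10.8985 mm
θ = 49° = 0.855211 rad
V = θ·R_c·A = 0.855211·10.8985·390.2500 = 3637.339 mm³

Volume = 3637.339 mm³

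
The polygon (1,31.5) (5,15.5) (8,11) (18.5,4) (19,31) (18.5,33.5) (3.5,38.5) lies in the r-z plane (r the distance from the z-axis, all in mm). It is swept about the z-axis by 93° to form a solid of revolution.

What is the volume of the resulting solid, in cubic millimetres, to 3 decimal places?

Volume = 7612.028 mm³

Profile (r,z), 7 vertices: (1,31.5) (5,15.5) (8,11) (18.5,4) (19,31) (18.5,33.5) (3.5,38.5)
edge 0: (1,31.5)→(5,15.5)  cross = 1·15.5 − 5·31.5 = -142.0000; (r_i+r_j)·cross = 6·-142.0000 = -852.0000
edge 1: (5,15.5)→(8,11)  cross = 5·11 − 8·15.5 = -69.0000; (r_i+r_j)·cross = 13·-69.0000 = -897.0000
edge 2: (8,11)→(18.5,4)  cross = 8·4 − 18.5·11 = -171.5000; (r_i+r_j)·cross = 26.5·-171.5000 = -4544.7500
edge 3: (18.5,4)→(19,31)  cross = 18.5·31 − 19·4 = 497.5000; (r_i+r_j)·cross = 37.5·497.5000 = 18656.2500
edge 4: (19,31)→(18.5,33.5)  cross = 19·33.5 − 18.5·31 = 63.0000; (r_i+r_j)·cross = 37.5·63.0000 = 2362.5000
edge 5: (18.5,33.5)→(3.5,38.5)  cross = 18.5·38.5 − 3.5·33.5 = 595.0000; (r_i+r_j)·cross = 22·595.0000 = 13090.0000
edge 6: (3.5,38.5)→(1,31.5)  cross = 3.5·31.5 − 1·38.5 = 71.7500; (r_i+r_j)·cross = 4.5·71.7500 = 322.8750
Σcross = 844.7500 → A = |Σcross|/2 = 422.3750 mm²
Σ(r_i+r_j)·cross = 28137.8750 → first moment M = |Σ|/6 = 4689.6458
R_c = M/A = 4689.6458/422.3750 = 11.1030 mm
θ = 93° = 1.623156 rad
V = θ·R_c·A = 1.623156·11.1030·422.3750 = 7612.028 mm³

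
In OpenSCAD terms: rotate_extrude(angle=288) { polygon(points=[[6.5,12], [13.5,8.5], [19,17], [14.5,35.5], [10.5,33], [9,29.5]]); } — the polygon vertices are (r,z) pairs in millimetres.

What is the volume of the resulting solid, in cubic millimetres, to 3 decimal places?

Profile (r,z), 6 vertices: (6.5,12) (13.5,8.5) (19,17) (14.5,35.5) (10.5,33) (9,29.5)
edge 0: (6.5,12)→(13.5,8.5)  cross = 6.5·8.5 − 13.5·12 = -106.7500; (r_i+r_j)·cross = 20·-106.7500 = -2135.0000
edge 1: (13.5,8.5)→(19,17)  cross = 13.5·17 − 19·8.5 = 68.0000; (r_i+r_j)·cross = 32.5·68.0000 = 2210.0000
edge 2: (19,17)→(14.5,35.5)  cross = 19·35.5 − 14.5·17 = 428.0000; (r_i+r_j)·cross = 33.5·428.0000 = 14338.0000
edge 3: (14.5,35.5)→(10.5,33)  cross = 14.5·33 − 10.5·35.5 = 105.7500; (r_i+r_j)·cross = 25·105.7500 = 2643.7500
edge 4: (10.5,33)→(9,29.5)  cross = 10.5·29.5 − 9·33 = 12.7500; (r_i+r_j)·cross = 19.5·12.7500 = 248.6250
edge 5: (9,29.5)→(6.5,12)  cross = 9·12 − 6.5·29.5 = -83.7500; (r_i+r_j)·cross = 15.5·-83.7500 = -1298.1250
Σcross = 424.0000 → A = |Σcross|/2 = 212.0000 mm²
Σ(r_i+r_j)·cross = 16007.2500 → first moment M = |Σ|/6 = 2667.8750
R_c = M/A = 2667.8750/212.0000 = 12.5843 mm
θ = 288° = 5.026548 rad
V = θ·R_c·A = 5.026548·12.5843·212.0000 = 13410.202 mm³

Volume = 13410.202 mm³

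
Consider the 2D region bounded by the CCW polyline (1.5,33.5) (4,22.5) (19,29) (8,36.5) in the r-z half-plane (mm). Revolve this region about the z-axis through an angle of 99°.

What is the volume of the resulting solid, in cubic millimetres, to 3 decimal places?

Volume = 1949.764 mm³

Profile (r,z), 4 vertices: (1.5,33.5) (4,22.5) (19,29) (8,36.5)
edge 0: (1.5,33.5)→(4,22.5)  cross = 1.5·22.5 − 4·33.5 = -100.2500; (r_i+r_j)·cross = 5.5·-100.2500 = -551.3750
edge 1: (4,22.5)→(19,29)  cross = 4·29 − 19·22.5 = -311.5000; (r_i+r_j)·cross = 23·-311.5000 = -7164.5000
edge 2: (19,29)→(8,36.5)  cross = 19·36.5 − 8·29 = 461.5000; (r_i+r_j)·cross = 27·461.5000 = 12460.5000
edge 3: (8,36.5)→(1.5,33.5)  cross = 8·33.5 − 1.5·36.5 = 213.2500; (r_i+r_j)·cross = 9.5·213.2500 = 2025.8750
Σcross = 263.0000 → A = |Σcross|/2 = 131.5000 mm²
Σ(r_i+r_j)·cross = 6770.5000 → first moment M = |Σ|/6 = 1128.4167
R_c = M/A = 1128.4167/131.5000 = 8.5811 mm
θ = 99° = 1.727876 rad
V = θ·R_c·A = 1.727876·8.5811·131.5000 = 1949.764 mm³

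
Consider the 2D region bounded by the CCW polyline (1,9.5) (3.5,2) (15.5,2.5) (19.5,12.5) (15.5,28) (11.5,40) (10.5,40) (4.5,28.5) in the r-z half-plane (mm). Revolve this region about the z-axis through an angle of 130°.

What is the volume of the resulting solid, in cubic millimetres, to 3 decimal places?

Volume = 10449.737 mm³

Profile (r,z), 8 vertices: (1,9.5) (3.5,2) (15.5,2.5) (19.5,12.5) (15.5,28) (11.5,40) (10.5,40) (4.5,28.5)
edge 0: (1,9.5)→(3.5,2)  cross = 1·2 − 3.5·9.5 = -31.2500; (r_i+r_j)·cross = 4.5·-31.2500 = -140.6250
edge 1: (3.5,2)→(15.5,2.5)  cross = 3.5·2.5 − 15.5·2 = -22.2500; (r_i+r_j)·cross = 19·-22.2500 = -422.7500
edge 2: (15.5,2.5)→(19.5,12.5)  cross = 15.5·12.5 − 19.5·2.5 = 145.0000; (r_i+r_j)·cross = 35·145.0000 = 5075.0000
edge 3: (19.5,12.5)→(15.5,28)  cross = 19.5·28 − 15.5·12.5 = 352.2500; (r_i+r_j)·cross = 35·352.2500 = 12328.7500
edge 4: (15.5,28)→(11.5,40)  cross = 15.5·40 − 11.5·28 = 298.0000; (r_i+r_j)·cross = 27·298.0000 = 8046.0000
edge 5: (11.5,40)→(10.5,40)  cross = 11.5·40 − 10.5·40 = 40.0000; (r_i+r_j)·cross = 22·40.0000 = 880.0000
edge 6: (10.5,40)→(4.5,28.5)  cross = 10.5·28.5 − 4.5·40 = 119.2500; (r_i+r_j)·cross = 15·119.2500 = 1788.7500
edge 7: (4.5,28.5)→(1,9.5)  cross = 4.5·9.5 − 1·28.5 = 14.2500; (r_i+r_j)·cross = 5.5·14.2500 = 78.3750
Σcross = 915.2500 → A = |Σcross|/2 = 457.6250 mm²
Σ(r_i+r_j)·cross = 27633.5000 → first moment M = |Σ|/6 = 4605.5833
R_c = M/A = 4605.5833/457.6250 = 10.0641 mm
θ = 130° = 2.268928 rad
V = θ·R_c·A = 2.268928·10.0641·457.6250 = 10449.737 mm³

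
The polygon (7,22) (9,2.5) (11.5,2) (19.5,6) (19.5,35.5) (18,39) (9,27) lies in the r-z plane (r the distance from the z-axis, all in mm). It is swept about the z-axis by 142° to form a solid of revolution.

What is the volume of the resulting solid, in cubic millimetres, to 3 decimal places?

Profile (r,z), 7 vertices: (7,22) (9,2.5) (11.5,2) (19.5,6) (19.5,35.5) (18,39) (9,27)
edge 0: (7,22)→(9,2.5)  cross = 7·2.5 − 9·22 = -180.5000; (r_i+r_j)·cross = 16·-180.5000 = -2888.0000
edge 1: (9,2.5)→(11.5,2)  cross = 9·2 − 11.5·2.5 = -10.7500; (r_i+r_j)·cross = 20.5·-10.7500 = -220.3750
edge 2: (11.5,2)→(19.5,6)  cross = 11.5·6 − 19.5·2 = 30.0000; (r_i+r_j)·cross = 31·30.0000 = 930.0000
edge 3: (19.5,6)→(19.5,35.5)  cross = 19.5·35.5 − 19.5·6 = 575.2500; (r_i+r_j)·cross = 39·575.2500 = 22434.7500
edge 4: (19.5,35.5)→(18,39)  cross = 19.5·39 − 18·35.5 = 121.5000; (r_i+r_j)·cross = 37.5·121.5000 = 4556.2500
edge 5: (18,39)→(9,27)  cross = 18·27 − 9·39 = 135.0000; (r_i+r_j)·cross = 27·135.0000 = 3645.0000
edge 6: (9,27)→(7,22)  cross = 9·22 − 7·27 = 9.0000; (r_i+r_j)·cross = 16·9.0000 = 144.0000
Σcross = 679.5000 → A = |Σcross|/2 = 339.7500 mm²
Σ(r_i+r_j)·cross = 28601.6250 → first moment M = |Σ|/6 = 4766.9375
R_c = M/A = 4766.9375/339.7500 = 14.0307 mm
θ = 142° = 2.478368 rad
V = θ·R_c·A = 2.478368·14.0307·339.7500 = 11814.223 mm³

Volume = 11814.223 mm³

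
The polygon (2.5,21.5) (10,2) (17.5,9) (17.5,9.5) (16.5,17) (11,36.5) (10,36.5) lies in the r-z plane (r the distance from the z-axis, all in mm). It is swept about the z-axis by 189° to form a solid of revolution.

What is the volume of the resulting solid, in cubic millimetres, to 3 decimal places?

Volume = 9737.681 mm³

Profile (r,z), 7 vertices: (2.5,21.5) (10,2) (17.5,9) (17.5,9.5) (16.5,17) (11,36.5) (10,36.5)
edge 0: (2.5,21.5)→(10,2)  cross = 2.5·2 − 10·21.5 = -210.0000; (r_i+r_j)·cross = 12.5·-210.0000 = -2625.0000
edge 1: (10,2)→(17.5,9)  cross = 10·9 − 17.5·2 = 55.0000; (r_i+r_j)·cross = 27.5·55.0000 = 1512.5000
edge 2: (17.5,9)→(17.5,9.5)  cross = 17.5·9.5 − 17.5·9 = 8.7500; (r_i+r_j)·cross = 35·8.7500 = 306.2500
edge 3: (17.5,9.5)→(16.5,17)  cross = 17.5·17 − 16.5·9.5 = 140.7500; (r_i+r_j)·cross = 34·140.7500 = 4785.5000
edge 4: (16.5,17)→(11,36.5)  cross = 16.5·36.5 − 11·17 = 415.2500; (r_i+r_j)·cross = 27.5·415.2500 = 11419.3750
edge 5: (11,36.5)→(10,36.5)  cross = 11·36.5 − 10·36.5 = 36.5000; (r_i+r_j)·cross = 21·36.5000 = 766.5000
edge 6: (10,36.5)→(2.5,21.5)  cross = 10·21.5 − 2.5·36.5 = 123.7500; (r_i+r_j)·cross = 12.5·123.7500 = 1546.8750
Σcross = 570.0000 → A = |Σcross|/2 = 285.0000 mm²
Σ(r_i+r_j)·cross = 17712.0000 → first moment M = |Σ|/6 = 2952.0000
R_c = M/A = 2952.0000/285.0000 = 10.3579 mm
θ = 189° = 3.298672 rad
V = θ·R_c·A = 3.298672·10.3579·285.0000 = 9737.681 mm³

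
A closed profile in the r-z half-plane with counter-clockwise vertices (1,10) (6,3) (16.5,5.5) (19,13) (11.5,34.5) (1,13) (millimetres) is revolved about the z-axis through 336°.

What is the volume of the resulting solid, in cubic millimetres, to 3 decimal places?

Profile (r,z), 6 vertices: (1,10) (6,3) (16.5,5.5) (19,13) (11.5,34.5) (1,13)
edge 0: (1,10)→(6,3)  cross = 1·3 − 6·10 = -57.0000; (r_i+r_j)·cross = 7·-57.0000 = -399.0000
edge 1: (6,3)→(16.5,5.5)  cross = 6·5.5 − 16.5·3 = -16.5000; (r_i+r_j)·cross = 22.5·-16.5000 = -371.2500
edge 2: (16.5,5.5)→(19,13)  cross = 16.5·13 − 19·5.5 = 110.0000; (r_i+r_j)·cross = 35.5·110.0000 = 3905.0000
edge 3: (19,13)→(11.5,34.5)  cross = 19·34.5 − 11.5·13 = 506.0000; (r_i+r_j)·cross = 30.5·506.0000 = 15433.0000
edge 4: (11.5,34.5)→(1,13)  cross = 11.5·13 − 1·34.5 = 115.0000; (r_i+r_j)·cross = 12.5·115.0000 = 1437.5000
edge 5: (1,13)→(1,10)  cross = 1·10 − 1·13 = -3.0000; (r_i+r_j)·cross = 2·-3.0000 = -6.0000
Σcross = 654.5000 → A = |Σcross|/2 = 327.2500 mm²
Σ(r_i+r_j)·cross = 19999.2500 → first moment M = |Σ|/6 = 3333.2083
R_c = M/A = 3333.2083/327.2500 = 10.1855 mm
θ = 336° = 5.864306 rad
V = θ·R_c·A = 5.864306·10.1855·327.2500 = 19546.955 mm³

Volume = 19546.955 mm³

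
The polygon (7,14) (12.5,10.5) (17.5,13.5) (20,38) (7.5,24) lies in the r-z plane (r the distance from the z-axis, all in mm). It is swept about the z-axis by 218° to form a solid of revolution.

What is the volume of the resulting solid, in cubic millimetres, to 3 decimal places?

Profile (r,z), 5 vertices: (7,14) (12.5,10.5) (17.5,13.5) (20,38) (7.5,24)
edge 0: (7,14)→(12.5,10.5)  cross = 7·10.5 − 12.5·14 = -101.5000; (r_i+r_j)·cross = 19.5·-101.5000 = -1979.2500
edge 1: (12.5,10.5)→(17.5,13.5)  cross = 12.5·13.5 − 17.5·10.5 = -15.0000; (r_i+r_j)·cross = 30·-15.0000 = -450.0000
edge 2: (17.5,13.5)→(20,38)  cross = 17.5·38 − 20·13.5 = 395.0000; (r_i+r_j)·cross = 37.5·395.0000 = 14812.5000
edge 3: (20,38)→(7.5,24)  cross = 20·24 − 7.5·38 = 195.0000; (r_i+r_j)·cross = 27.5·195.0000 = 5362.5000
edge 4: (7.5,24)→(7,14)  cross = 7.5·14 − 7·24 = -63.0000; (r_i+r_j)·cross = 14.5·-63.0000 = -913.5000
Σcross = 410.5000 → A = |Σcross|/2 = 205.2500 mm²
Σ(r_i+r_j)·cross = 16832.2500 → first moment M = |Σ|/6 = 2805.3750
R_c = M/A = 2805.3750/205.2500 = 13.6681 mm
θ = 218° = 3.804818 rad
V = θ·R_c·A = 3.804818·13.6681·205.2500 = 10673.941 mm³

Volume = 10673.941 mm³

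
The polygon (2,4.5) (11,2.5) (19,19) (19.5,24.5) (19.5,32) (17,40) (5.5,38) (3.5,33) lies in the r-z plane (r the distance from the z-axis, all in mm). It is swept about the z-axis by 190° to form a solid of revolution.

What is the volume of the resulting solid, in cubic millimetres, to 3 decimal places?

Profile (r,z), 8 vertices: (2,4.5) (11,2.5) (19,19) (19.5,24.5) (19.5,32) (17,40) (5.5,38) (3.5,33)
edge 0: (2,4.5)→(11,2.5)  cross = 2·2.5 − 11·4.5 = -44.5000; (r_i+r_j)·cross = 13·-44.5000 = -578.5000
edge 1: (11,2.5)→(19,19)  cross = 11·19 − 19·2.5 = 161.5000; (r_i+r_j)·cross = 30·161.5000 = 4845.0000
edge 2: (19,19)→(19.5,24.5)  cross = 19·24.5 − 19.5·19 = 95.0000; (r_i+r_j)·cross = 38.5·95.0000 = 3657.5000
edge 3: (19.5,24.5)→(19.5,32)  cross = 19.5·32 − 19.5·24.5 = 146.2500; (r_i+r_j)·cross = 39·146.2500 = 5703.7500
edge 4: (19.5,32)→(17,40)  cross = 19.5·40 − 17·32 = 236.0000; (r_i+r_j)·cross = 36.5·236.0000 = 8614.0000
edge 5: (17,40)→(5.5,38)  cross = 17·38 − 5.5·40 = 426.0000; (r_i+r_j)·cross = 22.5·426.0000 = 9585.0000
edge 6: (5.5,38)→(3.5,33)  cross = 5.5·33 − 3.5·38 = 48.5000; (r_i+r_j)·cross = 9·48.5000 = 436.5000
edge 7: (3.5,33)→(2,4.5)  cross = 3.5·4.5 − 2·33 = -50.2500; (r_i+r_j)·cross = 5.5·-50.2500 = -276.3750
Σcross = 1018.5000 → A = |Σcross|/2 = 509.2500 mm²
Σ(r_i+r_j)·cross = 31986.8750 → first moment M = |Σ|/6 = 5331.1458
R_c = M/A = 5331.1458/509.2500 = 10.4686 mm
θ = 190° = 3.316126 rad
V = θ·R_c·A = 3.316126·10.4686·509.2500 = 17678.749 mm³

Volume = 17678.749 mm³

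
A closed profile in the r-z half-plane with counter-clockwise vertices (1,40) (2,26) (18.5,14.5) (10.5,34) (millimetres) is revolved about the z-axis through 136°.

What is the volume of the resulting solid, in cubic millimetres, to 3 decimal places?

Profile (r,z), 4 vertices: (1,40) (2,26) (18.5,14.5) (10.5,34)
edge 0: (1,40)→(2,26)  cross = 1·26 − 2·40 = -54.0000; (r_i+r_j)·cross = 3·-54.0000 = -162.0000
edge 1: (2,26)→(18.5,14.5)  cross = 2·14.5 − 18.5·26 = -452.0000; (r_i+r_j)·cross = 20.5·-452.0000 = -9266.0000
edge 2: (18.5,14.5)→(10.5,34)  cross = 18.5·34 − 10.5·14.5 = 476.7500; (r_i+r_j)·cross = 29·476.7500 = 13825.7500
edge 3: (10.5,34)→(1,40)  cross = 10.5·40 − 1·34 = 386.0000; (r_i+r_j)·cross = 11.5·386.0000 = 4439.0000
Σcross = 356.7500 → A = |Σcross|/2 = 178.3750 mm²
Σ(r_i+r_j)·cross = 8836.7500 → first moment M = |Σ|/6 = 1472.7917
R_c = M/A = 1472.7917/178.3750 = 8.2567 mm
θ = 136° = 2.373648 rad
V = θ·R_c·A = 2.373648·8.2567·178.3750 = 3495.889 mm³

Volume = 3495.889 mm³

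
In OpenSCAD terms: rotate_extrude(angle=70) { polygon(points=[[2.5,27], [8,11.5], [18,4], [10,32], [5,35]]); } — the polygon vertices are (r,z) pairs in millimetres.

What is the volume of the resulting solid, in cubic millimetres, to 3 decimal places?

Volume = 2381.993 mm³

Profile (r,z), 5 vertices: (2.5,27) (8,11.5) (18,4) (10,32) (5,35)
edge 0: (2.5,27)→(8,11.5)  cross = 2.5·11.5 − 8·27 = -187.2500; (r_i+r_j)·cross = 10.5·-187.2500 = -1966.1250
edge 1: (8,11.5)→(18,4)  cross = 8·4 − 18·11.5 = -175.0000; (r_i+r_j)·cross = 26·-175.0000 = -4550.0000
edge 2: (18,4)→(10,32)  cross = 18·32 − 10·4 = 536.0000; (r_i+r_j)·cross = 28·536.0000 = 15008.0000
edge 3: (10,32)→(5,35)  cross = 10·35 − 5·32 = 190.0000; (r_i+r_j)·cross = 15·190.0000 = 2850.0000
edge 4: (5,35)→(2.5,27)  cross = 5·27 − 2.5·35 = 47.5000; (r_i+r_j)·cross = 7.5·47.5000 = 356.2500
Σcross = 411.2500 → A = |Σcross|/2 = 205.6250 mm²
Σ(r_i+r_j)·cross = 11698.1250 → first moment M = |Σ|/6 = 1949.6875
R_c = M/A = 1949.6875/205.6250 = 9.4818 mm
θ = 70° = 1.221730 rad
V = θ·R_c·A = 1.221730·9.4818·205.6250 = 2381.993 mm³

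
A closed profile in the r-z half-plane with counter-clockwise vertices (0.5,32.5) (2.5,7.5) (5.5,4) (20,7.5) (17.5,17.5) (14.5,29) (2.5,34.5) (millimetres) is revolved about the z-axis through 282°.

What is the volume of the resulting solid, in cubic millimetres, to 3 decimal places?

Volume = 18306.126 mm³

Profile (r,z), 7 vertices: (0.5,32.5) (2.5,7.5) (5.5,4) (20,7.5) (17.5,17.5) (14.5,29) (2.5,34.5)
edge 0: (0.5,32.5)→(2.5,7.5)  cross = 0.5·7.5 − 2.5·32.5 = -77.5000; (r_i+r_j)·cross = 3·-77.5000 = -232.5000
edge 1: (2.5,7.5)→(5.5,4)  cross = 2.5·4 − 5.5·7.5 = -31.2500; (r_i+r_j)·cross = 8·-31.2500 = -250.0000
edge 2: (5.5,4)→(20,7.5)  cross = 5.5·7.5 − 20·4 = -38.7500; (r_i+r_j)·cross = 25.5·-38.7500 = -988.1250
edge 3: (20,7.5)→(17.5,17.5)  cross = 20·17.5 − 17.5·7.5 = 218.7500; (r_i+r_j)·cross = 37.5·218.7500 = 8203.1250
edge 4: (17.5,17.5)→(14.5,29)  cross = 17.5·29 − 14.5·17.5 = 253.7500; (r_i+r_j)·cross = 32·253.7500 = 8120.0000
edge 5: (14.5,29)→(2.5,34.5)  cross = 14.5·34.5 − 2.5·29 = 427.7500; (r_i+r_j)·cross = 17·427.7500 = 7271.7500
edge 6: (2.5,34.5)→(0.5,32.5)  cross = 2.5·32.5 − 0.5·34.5 = 64.0000; (r_i+r_j)·cross = 3·64.0000 = 192.0000
Σcross = 816.7500 → A = |Σcross|/2 = 408.3750 mm²
Σ(r_i+r_j)·cross = 22316.2500 → first moment M = |Σ|/6 = 3719.3750
R_c = M/A = 3719.3750/408.3750 = 9.1077 mm
θ = 282° = 4.921828 rad
V = θ·R_c·A = 4.921828·9.1077·408.3750 = 18306.126 mm³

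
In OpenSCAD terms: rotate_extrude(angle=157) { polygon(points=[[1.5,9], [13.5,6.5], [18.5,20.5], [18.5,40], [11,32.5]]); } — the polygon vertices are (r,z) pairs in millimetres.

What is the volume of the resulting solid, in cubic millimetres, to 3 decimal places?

Volume = 10076.736 mm³

Profile (r,z), 5 vertices: (1.5,9) (13.5,6.5) (18.5,20.5) (18.5,40) (11,32.5)
edge 0: (1.5,9)→(13.5,6.5)  cross = 1.5·6.5 − 13.5·9 = -111.7500; (r_i+r_j)·cross = 15·-111.7500 = -1676.2500
edge 1: (13.5,6.5)→(18.5,20.5)  cross = 13.5·20.5 − 18.5·6.5 = 156.5000; (r_i+r_j)·cross = 32·156.5000 = 5008.0000
edge 2: (18.5,20.5)→(18.5,40)  cross = 18.5·40 − 18.5·20.5 = 360.7500; (r_i+r_j)·cross = 37·360.7500 = 13347.7500
edge 3: (18.5,40)→(11,32.5)  cross = 18.5·32.5 − 11·40 = 161.2500; (r_i+r_j)·cross = 29.5·161.2500 = 4756.8750
edge 4: (11,32.5)→(1.5,9)  cross = 11·9 − 1.5·32.5 = 50.2500; (r_i+r_j)·cross = 12.5·50.2500 = 628.1250
Σcross = 617.0000 → A = |Σcross|/2 = 308.5000 mm²
Σ(r_i+r_j)·cross = 22064.5000 → first moment M = |Σ|/6 = 3677.4167
R_c = M/A = 3677.4167/308.5000 = 11.9203 mm
θ = 157° = 2.740167 rad
V = θ·R_c·A = 2.740167·11.9203·308.5000 = 10076.736 mm³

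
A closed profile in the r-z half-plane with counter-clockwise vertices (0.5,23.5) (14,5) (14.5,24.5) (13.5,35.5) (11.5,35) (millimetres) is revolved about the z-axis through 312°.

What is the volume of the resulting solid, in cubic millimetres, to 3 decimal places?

Volume = 11586.281 mm³

Profile (r,z), 5 vertices: (0.5,23.5) (14,5) (14.5,24.5) (13.5,35.5) (11.5,35)
edge 0: (0.5,23.5)→(14,5)  cross = 0.5·5 − 14·23.5 = -326.5000; (r_i+r_j)·cross = 14.5·-326.5000 = -4734.2500
edge 1: (14,5)→(14.5,24.5)  cross = 14·24.5 − 14.5·5 = 270.5000; (r_i+r_j)·cross = 28.5·270.5000 = 7709.2500
edge 2: (14.5,24.5)→(13.5,35.5)  cross = 14.5·35.5 − 13.5·24.5 = 184.0000; (r_i+r_j)·cross = 28·184.0000 = 5152.0000
edge 3: (13.5,35.5)→(11.5,35)  cross = 13.5·35 − 11.5·35.5 = 64.2500; (r_i+r_j)·cross = 25·64.2500 = 1606.2500
edge 4: (11.5,35)→(0.5,23.5)  cross = 11.5·23.5 − 0.5·35 = 252.7500; (r_i+r_j)·cross = 12·252.7500 = 3033.0000
Σcross = 445.0000 → A = |Σcross|/2 = 222.5000 mm²
Σ(r_i+r_j)·cross = 12766.2500 → first moment M = |Σ|/6 = 2127.7083
R_c = M/A = 2127.7083/222.5000 = 9.5627 mm
θ = 312° = 5.445427 rad
V = θ·R_c·A = 5.445427·9.5627·222.5000 = 11586.281 mm³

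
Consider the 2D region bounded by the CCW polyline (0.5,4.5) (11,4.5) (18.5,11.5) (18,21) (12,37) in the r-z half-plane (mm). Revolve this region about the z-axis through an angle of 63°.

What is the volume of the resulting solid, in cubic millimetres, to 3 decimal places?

Volume = 3705.692 mm³

Profile (r,z), 5 vertices: (0.5,4.5) (11,4.5) (18.5,11.5) (18,21) (12,37)
edge 0: (0.5,4.5)→(11,4.5)  cross = 0.5·4.5 − 11·4.5 = -47.2500; (r_i+r_j)·cross = 11.5·-47.2500 = -543.3750
edge 1: (11,4.5)→(18.5,11.5)  cross = 11·11.5 − 18.5·4.5 = 43.2500; (r_i+r_j)·cross = 29.5·43.2500 = 1275.8750
edge 2: (18.5,11.5)→(18,21)  cross = 18.5·21 − 18·11.5 = 181.5000; (r_i+r_j)·cross = 36.5·181.5000 = 6624.7500
edge 3: (18,21)→(12,37)  cross = 18·37 − 12·21 = 414.0000; (r_i+r_j)·cross = 30·414.0000 = 12420.0000
edge 4: (12,37)→(0.5,4.5)  cross = 12·4.5 − 0.5·37 = 35.5000; (r_i+r_j)·cross = 12.5·35.5000 = 443.7500
Σcross = 627.0000 → A = |Σcross|/2 = 313.5000 mm²
Σ(r_i+r_j)·cross = 20221.0000 → first moment M = |Σ|/6 = 3370.1667
R_c = M/A = 3370.1667/313.5000 = 10.7501 mm
θ = 63° = 1.099557 rad
V = θ·R_c·A = 1.099557·10.7501·313.5000 = 3705.692 mm³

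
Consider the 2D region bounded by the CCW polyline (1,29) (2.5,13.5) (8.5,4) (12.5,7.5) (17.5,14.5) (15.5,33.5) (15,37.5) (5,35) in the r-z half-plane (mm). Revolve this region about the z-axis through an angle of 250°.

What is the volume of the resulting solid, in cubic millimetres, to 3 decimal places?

Volume = 16123.479 mm³

Profile (r,z), 8 vertices: (1,29) (2.5,13.5) (8.5,4) (12.5,7.5) (17.5,14.5) (15.5,33.5) (15,37.5) (5,35)
edge 0: (1,29)→(2.5,13.5)  cross = 1·13.5 − 2.5·29 = -59.0000; (r_i+r_j)·cross = 3.5·-59.0000 = -206.5000
edge 1: (2.5,13.5)→(8.5,4)  cross = 2.5·4 − 8.5·13.5 = -104.7500; (r_i+r_j)·cross = 11·-104.7500 = -1152.2500
edge 2: (8.5,4)→(12.5,7.5)  cross = 8.5·7.5 − 12.5·4 = 13.7500; (r_i+r_j)·cross = 21·13.7500 = 288.7500
edge 3: (12.5,7.5)→(17.5,14.5)  cross = 12.5·14.5 − 17.5·7.5 = 50.0000; (r_i+r_j)·cross = 30·50.0000 = 1500.0000
edge 4: (17.5,14.5)→(15.5,33.5)  cross = 17.5·33.5 − 15.5·14.5 = 361.5000; (r_i+r_j)·cross = 33·361.5000 = 11929.5000
edge 5: (15.5,33.5)→(15,37.5)  cross = 15.5·37.5 − 15·33.5 = 78.7500; (r_i+r_j)·cross = 30.5·78.7500 = 2401.8750
edge 6: (15,37.5)→(5,35)  cross = 15·35 − 5·37.5 = 337.5000; (r_i+r_j)·cross = 20·337.5000 = 6750.0000
edge 7: (5,35)→(1,29)  cross = 5·29 − 1·35 = 110.0000; (r_i+r_j)·cross = 6·110.0000 = 660.0000
Σcross = 787.7500 → A = |Σcross|/2 = 393.8750 mm²
Σ(r_i+r_j)·cross = 22171.3750 → first moment M = |Σ|/6 = 3695.2292
R_c = M/A = 3695.2292/393.8750 = 9.3817 mm
θ = 250° = 4.363323 rad
V = θ·R_c·A = 4.363323·9.3817·393.8750 = 16123.479 mm³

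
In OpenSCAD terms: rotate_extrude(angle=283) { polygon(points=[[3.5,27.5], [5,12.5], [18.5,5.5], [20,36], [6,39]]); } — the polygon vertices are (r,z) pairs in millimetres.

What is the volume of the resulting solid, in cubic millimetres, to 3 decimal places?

Profile (r,z), 5 vertices: (3.5,27.5) (5,12.5) (18.5,5.5) (20,36) (6,39)
edge 0: (3.5,27.5)→(5,12.5)  cross = 3.5·12.5 − 5·27.5 = -93.7500; (r_i+r_j)·cross = 8.5·-93.7500 = -796.8750
edge 1: (5,12.5)→(18.5,5.5)  cross = 5·5.5 − 18.5·12.5 = -203.7500; (r_i+r_j)·cross = 23.5·-203.7500 = -4788.1250
edge 2: (18.5,5.5)→(20,36)  cross = 18.5·36 − 20·5.5 = 556.0000; (r_i+r_j)·cross = 38.5·556.0000 = 21406.0000
edge 3: (20,36)→(6,39)  cross = 20·39 − 6·36 = 564.0000; (r_i+r_j)·cross = 26·564.0000 = 14664.0000
edge 4: (6,39)→(3.5,27.5)  cross = 6·27.5 − 3.5·39 = 28.5000; (r_i+r_j)·cross = 9.5·28.5000 = 270.7500
Σcross = 851.0000 → A = |Σcross|/2 = 425.5000 mm²
Σ(r_i+r_j)·cross = 30755.7500 → first moment M = |Σ|/6 = 5125.9583
R_c = M/A = 5125.9583/425.5000 = 12.0469 mm
θ = 283° = 4.939282 rad
V = θ·R_c·A = 4.939282·12.0469·425.5000 = 25318.553 mm³

Volume = 25318.553 mm³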